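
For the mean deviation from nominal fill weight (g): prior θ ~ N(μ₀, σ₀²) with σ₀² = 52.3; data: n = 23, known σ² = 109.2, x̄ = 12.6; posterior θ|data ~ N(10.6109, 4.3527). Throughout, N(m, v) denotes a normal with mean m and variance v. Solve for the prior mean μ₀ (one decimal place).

μ₀ = -11.3

The posterior mean is a precision-weighted average: μ_n = (τ₀μ₀ + τ_data·x̄)/(τ₀+τ_data), with τ₀=1/σ₀² and τ_data=n/σ².
Here τ₀ = 1/52.3 = 0.019120 and τ_data = 23/109.2 = 0.210623, so τ_n = 0.229743.
Rearranging for μ₀: μ₀ = (μ_n·τ_n − τ_data·x̄)/τ₀ = (10.6109·0.229743 − 0.210623·12.6) / 0.019120 = -0.216070/0.019120 ≈ -11.3.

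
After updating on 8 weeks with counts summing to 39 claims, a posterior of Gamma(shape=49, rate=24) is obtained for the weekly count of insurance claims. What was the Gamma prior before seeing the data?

A Gamma(α, β) prior (rate parametrization) on a Poisson rate with n observations summing to S gives posterior Gamma(α+S, β+n).
So α = 49 − 39 = 10 and β = 24 − 8 = 16.

Gamma(shape=10, rate=16)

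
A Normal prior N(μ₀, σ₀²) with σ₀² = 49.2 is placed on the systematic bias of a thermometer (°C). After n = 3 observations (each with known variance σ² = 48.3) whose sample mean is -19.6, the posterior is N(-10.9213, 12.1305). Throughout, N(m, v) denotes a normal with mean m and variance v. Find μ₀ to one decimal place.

μ₀ = 15.6

The posterior mean is a precision-weighted average: μ_n = (τ₀μ₀ + τ_data·x̄)/(τ₀+τ_data), with τ₀=1/σ₀² and τ_data=n/σ².
Here τ₀ = 1/49.2 = 0.020325 and τ_data = 3/48.3 = 0.062112, so τ_n = 0.082437.
Rearranging for μ₀: μ₀ = (μ_n·τ_n − τ_data·x̄)/τ₀ = (-10.9213·0.082437 − 0.062112·-19.6) / 0.020325 = 0.317076/0.020325 ≈ 15.6.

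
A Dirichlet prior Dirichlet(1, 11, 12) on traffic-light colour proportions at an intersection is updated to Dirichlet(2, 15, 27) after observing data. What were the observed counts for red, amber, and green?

For a Dirichlet(α) prior with multinomial counts c, the posterior is Dirichlet(α + c) componentwise.
Counts are posterior − prior componentwise: 2−1=1, 15−11=4, 27−12=15.

counts (1, 4, 15)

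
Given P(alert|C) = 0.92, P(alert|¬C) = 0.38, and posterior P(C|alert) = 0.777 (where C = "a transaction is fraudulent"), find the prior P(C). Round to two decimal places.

P(C) = 0.59

Bayes' rule in odds form gives O(C|E) = O(C)·[P(E|C)/P(E|¬C)], hence O(C) = O(C|E)/LR.
Posterior odds = 0.777/(1−0.777) = 3.4843. LR = 0.92/0.38 = 2.4211.
Prior odds = 3.4843/2.4211 = 1.4391, so P(C) = 1.4391/(1+1.4391) ≈ 0.59.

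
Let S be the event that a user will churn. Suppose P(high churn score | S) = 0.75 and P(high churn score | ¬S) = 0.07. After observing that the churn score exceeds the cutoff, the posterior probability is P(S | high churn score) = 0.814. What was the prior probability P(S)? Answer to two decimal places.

Bayes' rule in odds form gives O(S|E) = O(S)·[P(E|S)/P(E|¬S)], hence O(S) = O(S|E)/LR.
Posterior odds = 0.814/(1−0.814) = 4.3763. LR = 0.75/0.07 = 10.7143.
Prior odds = 4.3763/10.7143 = 0.4085, so P(S) = 0.4085/(1+0.4085) ≈ 0.29.

P(S) = 0.29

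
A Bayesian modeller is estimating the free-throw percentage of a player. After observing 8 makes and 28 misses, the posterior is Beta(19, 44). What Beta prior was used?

Beta(11, 16)

Under Beta–binomial conjugacy the posterior parameters are (α+s, β+f).
Subtract the data counts: 19−8=11, 44−28=16.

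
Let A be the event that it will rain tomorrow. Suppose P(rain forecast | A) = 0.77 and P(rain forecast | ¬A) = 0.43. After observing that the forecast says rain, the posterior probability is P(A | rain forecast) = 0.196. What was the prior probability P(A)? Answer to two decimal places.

In odds form, posterior odds = prior odds × likelihood ratio, so prior odds = posterior odds ÷ LR.
Posterior odds = 0.196/(1−0.196) = 0.2438. LR = 0.77/0.43 = 1.7907.
Prior odds = 0.2438/1.7907 = 0.1361, so P(A) = 0.1361/(1+0.1361) ≈ 0.12.

P(A) = 0.12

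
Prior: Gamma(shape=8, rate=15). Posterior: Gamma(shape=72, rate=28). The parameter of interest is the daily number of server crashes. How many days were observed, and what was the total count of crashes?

A Gamma(α, β) prior (rate parametrization) on a Poisson rate with n observations summing to S gives posterior Gamma(α+S, β+n).
Matching: Σxᵢ = 72 − 8 = 64 and n = 28 − 15 = 13.

n = 13 days with total 64 crashes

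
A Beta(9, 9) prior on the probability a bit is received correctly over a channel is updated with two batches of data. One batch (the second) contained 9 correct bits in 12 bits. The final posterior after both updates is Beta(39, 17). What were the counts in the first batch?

21 correct bits and 5 errors

Because Beta–binomial updating is additive in the counts, the combined data contributed (α_post−α_prior, β_post−β_prior) successes and failures.
Total across both batches: 39−9=30 correct bits, 17−9=8 errors.
Subtract the second batch: 30−9=21 correct bits and 8−3=5 errors.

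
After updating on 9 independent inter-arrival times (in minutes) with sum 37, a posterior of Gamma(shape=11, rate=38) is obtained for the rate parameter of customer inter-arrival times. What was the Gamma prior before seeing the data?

Gamma(shape=2, rate=1)

Gamma–exponential conjugacy: posterior shape = α + n, posterior rate = β + Σtᵢ.
So α = 11 − 9 = 2 and β = 38 − 37 = 1.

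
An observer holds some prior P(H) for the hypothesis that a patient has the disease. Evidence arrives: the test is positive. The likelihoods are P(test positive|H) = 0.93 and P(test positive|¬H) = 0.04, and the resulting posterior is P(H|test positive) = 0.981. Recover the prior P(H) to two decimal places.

Bayes' rule in odds form gives O(H|E) = O(H)·[P(E|H)/P(E|¬H)], hence O(H) = O(H|E)/LR.
Posterior odds = 0.981/(1−0.981) = 51.6316. LR = 0.93/0.04 = 23.2500.
Prior odds = 51.6316/23.2500 = 2.2207, so P(H) = 2.2207/(1+2.2207) ≈ 0.69.

P(H) = 0.69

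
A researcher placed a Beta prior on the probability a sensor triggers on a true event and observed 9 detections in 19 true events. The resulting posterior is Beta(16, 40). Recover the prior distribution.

Beta(7, 30)

A Beta(a, b) prior with s successes and f failures in binomial data gives a Beta(a+s, b+f) posterior.
Subtract the data counts: 16−9=7, 40−10=30.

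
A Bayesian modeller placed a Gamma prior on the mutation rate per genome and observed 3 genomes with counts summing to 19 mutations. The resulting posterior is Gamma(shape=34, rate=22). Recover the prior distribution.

A Gamma(α, β) prior (rate parametrization) on a Poisson rate with n observations summing to S gives posterior Gamma(α+S, β+n).
So α = 34 − 19 = 15 and β = 22 − 3 = 19.

Gamma(shape=15, rate=19)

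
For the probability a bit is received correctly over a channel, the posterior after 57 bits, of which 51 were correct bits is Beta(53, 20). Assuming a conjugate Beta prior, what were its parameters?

Beta(2, 14)

Beta is conjugate to the binomial likelihood: posterior = Beta(a+s, b+f).
So a = 53 − 51 = 2 and b = 20 − 6 = 14.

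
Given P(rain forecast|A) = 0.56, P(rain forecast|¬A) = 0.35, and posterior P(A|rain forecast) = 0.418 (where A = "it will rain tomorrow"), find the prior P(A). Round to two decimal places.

P(A) = 0.31

In odds form, posterior odds = prior odds × likelihood ratio, so prior odds = posterior odds ÷ LR.
Posterior odds = 0.418/(1−0.418) = 0.7182. LR = 0.56/0.35 = 1.6000.
Prior odds = 0.7182/1.6000 = 0.4489, so P(A) = 0.4489/(1+0.4489) ≈ 0.31.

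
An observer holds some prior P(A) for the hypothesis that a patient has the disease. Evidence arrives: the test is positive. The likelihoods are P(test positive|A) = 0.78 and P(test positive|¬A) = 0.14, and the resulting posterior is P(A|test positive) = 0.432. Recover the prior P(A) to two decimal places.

In odds form, posterior odds = prior odds × likelihood ratio, so prior odds = posterior odds ÷ LR.
Posterior odds = 0.432/(1−0.432) = 0.7606. LR = 0.78/0.14 = 5.5714.
Prior odds = 0.7606/5.5714 = 0.1365, so P(A) = 0.1365/(1+0.1365) ≈ 0.12.

P(A) = 0.12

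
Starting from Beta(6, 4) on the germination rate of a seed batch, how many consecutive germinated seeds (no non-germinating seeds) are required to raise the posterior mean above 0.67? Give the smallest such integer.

After k germinated seeds and 0 non-germinating seeds the posterior is Beta(6+k, 4), with mean (6+k)/(6+4+k).
Set (6+k)/(10+k) > 0.67 and solve: k > (0.67·10 − 6)/(1 − 0.67) = 2.121.
The smallest integer exceeding 2.121 is 3, and checking k=3: (9)/(13) = 0.6923 > 0.67.

k = 3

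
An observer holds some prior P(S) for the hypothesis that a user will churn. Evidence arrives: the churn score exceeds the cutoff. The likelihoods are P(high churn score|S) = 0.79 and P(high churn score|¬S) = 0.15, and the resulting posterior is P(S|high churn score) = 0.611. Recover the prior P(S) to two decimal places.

P(S) = 0.23

In odds form, posterior odds = prior odds × likelihood ratio, so prior odds = posterior odds ÷ LR.
Posterior odds = 0.611/(1−0.611) = 1.5707. LR = 0.79/0.15 = 5.2667.
Prior odds = 1.5707/5.2667 = 0.2982, so P(S) = 0.2982/(1+0.2982) ≈ 0.23.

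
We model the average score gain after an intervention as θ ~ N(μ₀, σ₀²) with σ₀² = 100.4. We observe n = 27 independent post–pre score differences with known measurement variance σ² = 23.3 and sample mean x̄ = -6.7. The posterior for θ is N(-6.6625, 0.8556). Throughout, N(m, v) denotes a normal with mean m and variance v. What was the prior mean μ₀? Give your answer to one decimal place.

The posterior mean is a precision-weighted average: μ_n = (τ₀μ₀ + τ_data·x̄)/(τ₀+τ_data), with τ₀=1/σ₀² and τ_data=n/σ².
Here τ₀ = 1/100.4 = 0.009960 and τ_data = 27/23.3 = 1.158798, so τ_n = 1.168758.
Rearranging for μ₀: μ₀ = (μ_n·τ_n − τ_data·x̄)/τ₀ = (-6.6625·1.168758 − 1.158798·-6.7) / 0.009960 = -0.022904/0.009960 ≈ -2.3.

μ₀ = -2.3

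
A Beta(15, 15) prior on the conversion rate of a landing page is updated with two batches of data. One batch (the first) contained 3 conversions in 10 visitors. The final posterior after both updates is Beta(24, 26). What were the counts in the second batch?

6 conversions and 4 bounces

Sequential conjugate updates are equivalent to a single update on the pooled data, so total successes = posterior α − prior α and total failures = posterior β − prior β.
Total across both batches: 24−15=9 conversions, 26−15=11 bounces.
Subtract the first batch: 9−3=6 conversions and 11−7=4 bounces.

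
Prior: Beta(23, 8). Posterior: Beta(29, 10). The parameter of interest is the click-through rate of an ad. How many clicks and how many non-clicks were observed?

6 clicks and 2 non-clicks

A Beta(a, b) prior with s successes and f failures in binomial data gives a Beta(a+s, b+f) posterior.
So s = 29 − 23 = 6 and f = 10 − 8 = 2.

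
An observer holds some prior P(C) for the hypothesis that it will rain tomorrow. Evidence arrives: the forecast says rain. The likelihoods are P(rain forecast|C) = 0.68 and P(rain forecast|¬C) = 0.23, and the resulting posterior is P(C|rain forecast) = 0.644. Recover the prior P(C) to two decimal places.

Bayes' rule in odds form gives O(C|E) = O(C)·[P(E|C)/P(E|¬C)], hence O(C) = O(C|E)/LR.
Posterior odds = 0.644/(1−0.644) = 1.8090. LR = 0.68/0.23 = 2.9565.
Prior odds = 1.8090/2.9565 = 0.6119, so P(C) = 0.6119/(1+0.6119) ≈ 0.38.

P(C) = 0.38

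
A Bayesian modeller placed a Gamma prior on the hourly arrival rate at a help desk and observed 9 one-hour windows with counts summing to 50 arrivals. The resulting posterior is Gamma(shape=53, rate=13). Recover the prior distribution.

Gamma(shape=3, rate=4)

A Gamma(α, β) prior (rate parametrization) on a Poisson rate with n observations summing to S gives posterior Gamma(α+S, β+n).
So α = 53 − 50 = 3 and β = 13 − 9 = 4.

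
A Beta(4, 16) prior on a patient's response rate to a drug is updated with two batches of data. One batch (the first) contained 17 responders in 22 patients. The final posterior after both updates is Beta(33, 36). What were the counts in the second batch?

12 responders and 15 non-responders

Sequential conjugate updates are equivalent to a single update on the pooled data, so total successes = posterior α − prior α and total failures = posterior β − prior β.
Total across both batches: 33−4=29 responders, 36−16=20 non-responders.
Subtract the first batch: 29−17=12 responders and 20−5=15 non-responders.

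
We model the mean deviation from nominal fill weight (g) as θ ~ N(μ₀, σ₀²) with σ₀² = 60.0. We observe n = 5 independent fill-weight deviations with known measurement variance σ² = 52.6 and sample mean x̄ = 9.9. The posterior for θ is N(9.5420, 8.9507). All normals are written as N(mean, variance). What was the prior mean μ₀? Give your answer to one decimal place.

With known observation variance, the Normal–Normal posterior has precision τ_n = τ₀ + n/σ² and mean μ_n = (τ₀μ₀ + (n/σ²)x̄)/τ_n.
Here τ₀ = 1/60.0 = 0.016667 and τ_data = 5/52.6 = 0.095057, so τ_n = 0.111724.
Rearranging for μ₀: μ₀ = (μ_n·τ_n − τ_data·x̄)/τ₀ = (9.5420·0.111724 − 0.095057·9.9) / 0.016667 = 0.125006/0.016667 ≈ 7.5.

μ₀ = 7.5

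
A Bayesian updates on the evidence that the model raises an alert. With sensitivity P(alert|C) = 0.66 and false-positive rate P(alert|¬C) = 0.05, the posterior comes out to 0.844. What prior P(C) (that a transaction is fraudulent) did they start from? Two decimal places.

In odds form, posterior odds = prior odds × likelihood ratio, so prior odds = posterior odds ÷ LR.
Posterior odds = 0.844/(1−0.844) = 5.4103. LR = 0.66/0.05 = 13.2000.
Prior odds = 5.4103/13.2000 = 0.4099, so P(C) = 0.4099/(1+0.4099) ≈ 0.29.

P(C) = 0.29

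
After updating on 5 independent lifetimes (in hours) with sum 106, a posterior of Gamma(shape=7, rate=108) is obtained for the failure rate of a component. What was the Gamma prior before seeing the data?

Gamma–exponential conjugacy: posterior shape = α + n, posterior rate = β + Σtᵢ.
So α = 7 − 5 = 2 and β = 108 − 106 = 2.

Gamma(shape=2, rate=2)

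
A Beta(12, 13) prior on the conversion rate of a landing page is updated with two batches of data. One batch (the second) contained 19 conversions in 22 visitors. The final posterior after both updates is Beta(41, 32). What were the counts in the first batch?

Sequential conjugate updates are equivalent to a single update on the pooled data, so total successes = posterior α − prior α and total failures = posterior β − prior β.
Total across both batches: 41−12=29 conversions, 32−13=19 bounces.
Subtract the second batch: 29−19=10 conversions and 19−3=16 bounces.

10 conversions and 16 bounces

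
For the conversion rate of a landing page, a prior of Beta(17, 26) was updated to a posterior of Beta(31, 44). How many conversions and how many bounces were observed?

Under Beta–binomial conjugacy the posterior parameters are (a+s, b+f).
So s = 31 − 17 = 14 and f = 44 − 26 = 18.

14 conversions and 18 bounces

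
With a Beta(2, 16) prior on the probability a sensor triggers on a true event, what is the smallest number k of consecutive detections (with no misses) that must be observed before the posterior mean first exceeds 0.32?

k = 6

After k detections and 0 misses the posterior is Beta(2+k, 16), with mean (2+k)/(2+16+k).
Set (2+k)/(18+k) > 0.32 and solve: k > (0.32·18 − 2)/(1 − 0.32) = 5.529.
The smallest integer exceeding 5.529 is 6.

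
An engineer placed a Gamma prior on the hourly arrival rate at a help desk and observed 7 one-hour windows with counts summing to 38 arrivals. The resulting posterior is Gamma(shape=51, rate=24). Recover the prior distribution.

A Gamma(α, β) prior (rate parametrization) on a Poisson rate with n observations summing to S gives posterior Gamma(α+S, β+n).
So α = 51 − 38 = 13 and β = 24 − 7 = 17.

Gamma(shape=13, rate=17)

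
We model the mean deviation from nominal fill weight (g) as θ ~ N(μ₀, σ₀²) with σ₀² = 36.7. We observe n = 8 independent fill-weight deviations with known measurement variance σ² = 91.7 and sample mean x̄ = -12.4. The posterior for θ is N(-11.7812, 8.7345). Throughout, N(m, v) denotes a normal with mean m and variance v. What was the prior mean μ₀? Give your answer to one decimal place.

μ₀ = -9.8

The posterior mean is a precision-weighted average: μ_n = (τ₀μ₀ + τ_data·x̄)/(τ₀+τ_data), with τ₀=1/σ₀² and τ_data=n/σ².
Here τ₀ = 1/36.7 = 0.027248 and τ_data = 8/91.7 = 0.087241, so τ_n = 0.114489.
Rearranging for μ₀: μ₀ = (μ_n·τ_n − τ_data·x̄)/τ₀ = (-11.7812·0.114489 − 0.087241·-12.4) / 0.027248 = -0.267029/0.027248 ≈ -9.8.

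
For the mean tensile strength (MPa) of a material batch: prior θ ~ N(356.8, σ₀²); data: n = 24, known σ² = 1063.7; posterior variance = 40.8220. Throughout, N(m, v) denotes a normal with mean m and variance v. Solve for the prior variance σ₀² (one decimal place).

σ₀² = 517.1

Posterior precision equals prior precision plus data precision: 1/σ_n² = 1/σ₀² + n/σ².
So 1/σ₀² = 1/40.8220 − 24/1063.7 = 0.024497 − 0.022563 = 0.001934.
Hence σ₀² = 1/0.001934 ≈ 517.1.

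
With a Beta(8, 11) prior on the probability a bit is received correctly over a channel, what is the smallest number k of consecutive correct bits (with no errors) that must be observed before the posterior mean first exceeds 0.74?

k = 24

After k correct bits and 0 errors the posterior is Beta(8+k, 11), with mean (8+k)/(8+11+k).
Set (8+k)/(19+k) > 0.74 and solve: k > (0.74·19 − 8)/(1 − 0.74) = 23.308.
The smallest integer exceeding 23.308 is 24, and checking k=24: (32)/(43) = 0.7442 > 0.74.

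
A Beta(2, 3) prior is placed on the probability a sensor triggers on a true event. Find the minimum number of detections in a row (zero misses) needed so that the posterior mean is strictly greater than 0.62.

k = 3

After k detections and 0 misses the posterior is Beta(2+k, 3), with mean (2+k)/(2+3+k).
Set (2+k)/(5+k) > 0.62 and solve: k > (0.62·5 − 2)/(1 − 0.62) = 2.895.
The smallest integer exceeding 2.895 is 3.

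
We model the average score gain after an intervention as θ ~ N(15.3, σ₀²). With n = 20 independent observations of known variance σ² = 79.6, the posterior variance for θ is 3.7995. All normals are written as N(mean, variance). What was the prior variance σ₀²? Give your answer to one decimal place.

For the Normal–Normal model with known σ², precisions add: τ_n = τ₀ + n/σ².
So 1/σ₀² = 1/3.7995 − 20/79.6 = 0.263193 − 0.251256 = 0.011937.
Hence σ₀² = 1/0.011937 ≈ 83.8.

σ₀² = 83.8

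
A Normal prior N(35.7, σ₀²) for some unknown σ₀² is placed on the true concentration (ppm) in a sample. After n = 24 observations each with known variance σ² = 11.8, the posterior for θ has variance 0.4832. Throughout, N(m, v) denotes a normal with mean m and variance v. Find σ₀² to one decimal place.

σ₀² = 28.1

For the Normal–Normal model with known σ², precisions add: τ_n = τ₀ + n/σ².
So 1/σ₀² = 1/0.4832 − 24/11.8 = 2.069536 − 2.033898 = 0.035638.
Hence σ₀² = 1/0.035638 ≈ 28.1.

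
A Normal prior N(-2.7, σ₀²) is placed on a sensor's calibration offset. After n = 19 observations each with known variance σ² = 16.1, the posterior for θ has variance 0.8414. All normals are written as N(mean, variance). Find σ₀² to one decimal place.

σ₀² = 119.5

Posterior precision equals prior precision plus data precision: 1/σ_n² = 1/σ₀² + n/σ².
So 1/σ₀² = 1/0.8414 − 19/16.1 = 1.188495 − 1.180124 = 0.008371.
Hence σ₀² = 1/0.008371 ≈ 119.5.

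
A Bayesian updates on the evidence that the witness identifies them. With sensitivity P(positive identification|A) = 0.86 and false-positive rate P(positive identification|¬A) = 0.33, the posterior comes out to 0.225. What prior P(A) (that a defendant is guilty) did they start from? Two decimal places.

Bayes' rule in odds form gives O(A|E) = O(A)·[P(E|A)/P(E|¬A)], hence O(A) = O(A|E)/LR.
Posterior odds = 0.225/(1−0.225) = 0.2903. LR = 0.86/0.33 = 2.6061.
Prior odds = 0.2903/2.6061 = 0.1114, so P(A) = 0.1114/(1+0.1114) ≈ 0.10.

P(A) = 0.10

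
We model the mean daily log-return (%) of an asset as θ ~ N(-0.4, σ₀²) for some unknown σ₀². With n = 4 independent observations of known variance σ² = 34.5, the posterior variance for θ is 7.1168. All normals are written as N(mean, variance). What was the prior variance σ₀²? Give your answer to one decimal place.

σ₀² = 40.7

For the Normal–Normal model with known σ², precisions add: τ_n = τ₀ + n/σ².
So 1/σ₀² = 1/7.1168 − 4/34.5 = 0.140513 − 0.115942 = 0.024571.
Hence σ₀² = 1/0.024571 ≈ 40.7.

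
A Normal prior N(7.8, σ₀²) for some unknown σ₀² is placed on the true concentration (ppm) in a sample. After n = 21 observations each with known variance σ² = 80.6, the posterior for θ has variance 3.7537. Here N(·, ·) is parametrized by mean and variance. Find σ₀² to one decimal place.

σ₀² = 170.7

For the Normal–Normal model with known σ², precisions add: τ_n = τ₀ + n/σ².
So 1/σ₀² = 1/3.7537 − 21/80.6 = 0.266404 − 0.260546 = 0.005858.
Hence σ₀² = 1/0.005858 ≈ 170.7.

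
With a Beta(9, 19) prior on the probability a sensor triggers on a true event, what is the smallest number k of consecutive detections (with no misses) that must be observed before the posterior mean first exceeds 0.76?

k = 52

After k detections and 0 misses the posterior is Beta(9+k, 19), with mean (9+k)/(9+19+k).
Set (9+k)/(28+k) > 0.76 and solve: k > (0.76·28 − 9)/(1 − 0.76) = 51.167.
The smallest integer exceeding 51.167 is 52.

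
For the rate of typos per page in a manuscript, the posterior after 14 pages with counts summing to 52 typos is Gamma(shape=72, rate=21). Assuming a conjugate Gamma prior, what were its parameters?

Gamma(shape=20, rate=7)

A Gamma(α, β) prior (rate parametrization) on a Poisson rate with n observations summing to S gives posterior Gamma(α+S, β+n).
So α = 72 − 52 = 20 and β = 21 − 14 = 7.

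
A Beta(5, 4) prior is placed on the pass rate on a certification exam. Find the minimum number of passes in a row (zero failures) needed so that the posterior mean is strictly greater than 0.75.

k = 8

After k passes and 0 failures the posterior is Beta(5+k, 4), with mean (5+k)/(5+4+k).
Set (5+k)/(9+k) > 0.75 and solve: k > (0.75·9 − 5)/(1 − 0.75) = 7.000.
The smallest integer exceeding 7.000 is 8.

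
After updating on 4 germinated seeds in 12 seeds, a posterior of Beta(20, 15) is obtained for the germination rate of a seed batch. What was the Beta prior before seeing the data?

A Beta(a, b) prior with s successes and f failures in binomial data gives a Beta(a+s, b+f) posterior.
Subtract the data counts: 20−4=16, 15−8=7.

Beta(16, 7)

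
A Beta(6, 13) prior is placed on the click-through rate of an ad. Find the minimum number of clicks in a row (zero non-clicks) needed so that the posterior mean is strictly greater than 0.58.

k = 12

After k clicks and 0 non-clicks the posterior is Beta(6+k, 13), with mean (6+k)/(6+13+k).
Set (6+k)/(19+k) > 0.58 and solve: k > (0.58·19 − 6)/(1 − 0.58) = 11.952.
The smallest integer exceeding 11.952 is 12, and checking k=12: (18)/(31) = 0.5806 > 0.58.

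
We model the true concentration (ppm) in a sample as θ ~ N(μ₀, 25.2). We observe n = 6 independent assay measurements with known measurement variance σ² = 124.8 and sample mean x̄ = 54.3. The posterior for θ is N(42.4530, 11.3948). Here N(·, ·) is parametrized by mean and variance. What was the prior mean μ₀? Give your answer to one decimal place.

The posterior mean is a precision-weighted average: μ_n = (τ₀μ₀ + τ_data·x̄)/(τ₀+τ_data), with τ₀=1/σ₀² and τ_data=n/σ².
Here τ₀ = 1/25.2 = 0.039683 and τ_data = 6/124.8 = 0.048077, so τ_n = 0.087760.
Rearranging for μ₀: μ₀ = (μ_n·τ_n − τ_data·x̄)/τ₀ = (42.4530·0.087760 − 0.048077·54.3) / 0.039683 = 1.115094/0.039683 ≈ 28.1.

μ₀ = 28.1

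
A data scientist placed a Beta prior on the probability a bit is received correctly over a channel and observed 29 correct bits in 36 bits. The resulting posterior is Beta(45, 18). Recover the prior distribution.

Beta(16, 11)

Under Beta–binomial conjugacy the posterior parameters are (a+s, b+f).
So a = 45 − 29 = 16 and b = 18 − 7 = 11.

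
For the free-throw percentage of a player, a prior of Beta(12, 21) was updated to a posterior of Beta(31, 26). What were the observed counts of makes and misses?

19 makes and 5 misses

A Beta(a, b) prior with s successes and f failures in binomial data gives a Beta(a+s, b+f) posterior.
Match parameters: s=31−12=19, f=26−21=5.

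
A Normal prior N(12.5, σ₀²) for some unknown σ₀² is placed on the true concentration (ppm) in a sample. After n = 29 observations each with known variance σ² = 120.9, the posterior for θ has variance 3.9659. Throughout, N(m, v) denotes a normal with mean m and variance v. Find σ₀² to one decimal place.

σ₀² = 81.4

For the Normal–Normal model with known σ², precisions add: τ_n = τ₀ + n/σ².
So 1/σ₀² = 1/3.9659 − 29/120.9 = 0.252150 − 0.239868 = 0.012282.
Hence σ₀² = 1/0.012282 ≈ 81.4.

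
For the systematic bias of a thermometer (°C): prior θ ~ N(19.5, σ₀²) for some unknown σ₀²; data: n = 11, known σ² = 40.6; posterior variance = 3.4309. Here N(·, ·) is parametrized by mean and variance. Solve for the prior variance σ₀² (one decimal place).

For the Normal–Normal model with known σ², precisions add: τ_n = τ₀ + n/σ².
So 1/σ₀² = 1/3.4309 − 11/40.6 = 0.291469 − 0.270936 = 0.020533.
Hence σ₀² = 1/0.020533 ≈ 48.7.

σ₀² = 48.7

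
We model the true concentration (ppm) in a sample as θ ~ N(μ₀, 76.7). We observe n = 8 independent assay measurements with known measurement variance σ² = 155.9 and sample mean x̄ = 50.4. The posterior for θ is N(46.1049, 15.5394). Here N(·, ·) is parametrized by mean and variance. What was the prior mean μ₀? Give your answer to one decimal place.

The posterior mean is a precision-weighted average: μ_n = (τ₀μ₀ + τ_data·x̄)/(τ₀+τ_data), with τ₀=1/σ₀² and τ_data=n/σ².
Here τ₀ = 1/76.7 = 0.013038 and τ_data = 8/155.9 = 0.051315, so τ_n = 0.064353.
Rearranging for μ₀: μ₀ = (μ_n·τ_n − τ_data·x̄)/τ₀ = (46.1049·0.064353 − 0.051315·50.4) / 0.013038 = 0.380713/0.013038 ≈ 29.2.

μ₀ = 29.2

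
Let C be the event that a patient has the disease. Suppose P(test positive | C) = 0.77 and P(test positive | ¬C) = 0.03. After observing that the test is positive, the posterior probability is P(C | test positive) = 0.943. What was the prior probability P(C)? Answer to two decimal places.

In odds form, posterior odds = prior odds × likelihood ratio, so prior odds = posterior odds ÷ LR.
Posterior odds = 0.943/(1−0.943) = 16.5439. LR = 0.77/0.03 = 25.6667.
Prior odds = 16.5439/25.6667 = 0.6446, so P(C) = 0.6446/(1+0.6446) ≈ 0.39.

P(C) = 0.39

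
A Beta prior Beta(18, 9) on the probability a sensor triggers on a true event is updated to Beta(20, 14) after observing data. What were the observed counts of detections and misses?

A Beta(α, β) prior with s successes and f failures in binomial data gives a Beta(α+s, β+f) posterior.
Match parameters: s=20−18=2, f=14−9=5.

2 detections and 5 misses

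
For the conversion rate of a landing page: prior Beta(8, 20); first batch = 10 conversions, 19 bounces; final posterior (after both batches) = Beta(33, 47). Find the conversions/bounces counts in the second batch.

15 conversions and 8 bounces

Because Beta–binomial updating is additive in the counts, the combined data contributed (α_post−α_prior, β_post−β_prior) successes and failures.
Total across both batches: 33−8=25 conversions, 47−20=27 bounces.
Subtract the first batch: 25−10=15 conversions and 27−19=8 bounces.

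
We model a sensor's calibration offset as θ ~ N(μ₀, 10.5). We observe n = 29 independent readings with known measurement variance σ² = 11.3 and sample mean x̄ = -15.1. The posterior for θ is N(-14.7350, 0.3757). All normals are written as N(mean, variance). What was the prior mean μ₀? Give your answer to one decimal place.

μ₀ = -4.9

With known observation variance, the Normal–Normal posterior has precision τ_n = τ₀ + n/σ² and mean μ_n = (τ₀μ₀ + (n/σ²)x̄)/τ_n.
Here τ₀ = 1/10.5 = 0.095238 and τ_data = 29/11.3 = 2.566372, so τ_n = 2.661610.
Rearranging for μ₀: μ₀ = (μ_n·τ_n − τ_data·x̄)/τ₀ = (-14.7350·2.661610 − 2.566372·-15.1) / 0.095238 = -0.466606/0.095238 ≈ -4.9.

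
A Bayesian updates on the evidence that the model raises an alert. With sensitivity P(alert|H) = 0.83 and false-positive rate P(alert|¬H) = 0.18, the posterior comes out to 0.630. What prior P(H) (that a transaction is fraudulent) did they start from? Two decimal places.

P(H) = 0.27

In odds form, posterior odds = prior odds × likelihood ratio, so prior odds = posterior odds ÷ LR.
Posterior odds = 0.630/(1−0.630) = 1.7027. LR = 0.83/0.18 = 4.6111.
Prior odds = 1.7027/4.6111 = 0.3693, so P(H) = 0.3693/(1+0.3693) ≈ 0.27.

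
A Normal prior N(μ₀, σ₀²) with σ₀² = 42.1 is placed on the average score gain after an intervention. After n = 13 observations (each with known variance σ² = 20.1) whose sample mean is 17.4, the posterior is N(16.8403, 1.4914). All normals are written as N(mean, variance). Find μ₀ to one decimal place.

μ₀ = 1.6

The posterior mean is a precision-weighted average: μ_n = (τ₀μ₀ + τ_data·x̄)/(τ₀+τ_data), with τ₀=1/σ₀² and τ_data=n/σ².
Here τ₀ = 1/42.1 = 0.023753 and τ_data = 13/20.1 = 0.646766, so τ_n = 0.670519.
Rearranging for μ₀: μ₀ = (μ_n·τ_n − τ_data·x̄)/τ₀ = (16.8403·0.670519 − 0.646766·17.4) / 0.023753 = 0.038013/0.023753 ≈ 1.6.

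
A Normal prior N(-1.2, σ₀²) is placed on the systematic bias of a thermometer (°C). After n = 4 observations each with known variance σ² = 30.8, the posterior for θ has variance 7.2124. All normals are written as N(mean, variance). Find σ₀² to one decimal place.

σ₀² = 113.9

Posterior precision equals prior precision plus data precision: 1/σ_n² = 1/σ₀² + n/σ².
So 1/σ₀² = 1/7.2124 − 4/30.8 = 0.138650 − 0.129870 = 0.008780.
Hence σ₀² = 1/0.008780 ≈ 113.9.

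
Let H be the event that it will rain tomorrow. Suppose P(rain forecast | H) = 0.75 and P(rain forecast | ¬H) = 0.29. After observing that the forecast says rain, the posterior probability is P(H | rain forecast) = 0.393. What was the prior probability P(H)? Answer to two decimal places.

In odds form, posterior odds = prior odds × likelihood ratio, so prior odds = posterior odds ÷ LR.
Posterior odds = 0.393/(1−0.393) = 0.6474. LR = 0.75/0.29 = 2.5862.
Prior odds = 0.6474/2.5862 = 0.2503, so P(H) = 0.2503/(1+0.2503) ≈ 0.20.

P(H) = 0.20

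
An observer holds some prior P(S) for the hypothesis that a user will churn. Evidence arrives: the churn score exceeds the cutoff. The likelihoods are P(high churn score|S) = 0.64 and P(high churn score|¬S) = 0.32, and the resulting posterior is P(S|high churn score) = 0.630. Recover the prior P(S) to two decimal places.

P(S) = 0.46

In odds form, posterior odds = prior odds × likelihood ratio, so prior odds = posterior odds ÷ LR.
Posterior odds = 0.630/(1−0.630) = 1.7027. LR = 0.64/0.32 = 2.0000.
Prior odds = 1.7027/2.0000 = 0.8514, so P(S) = 0.8514/(1+0.8514) ≈ 0.46.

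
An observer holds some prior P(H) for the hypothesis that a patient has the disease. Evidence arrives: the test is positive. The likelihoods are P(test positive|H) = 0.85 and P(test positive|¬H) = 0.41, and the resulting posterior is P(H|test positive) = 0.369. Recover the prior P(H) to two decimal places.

Bayes' rule in odds form gives O(H|E) = O(H)·[P(E|H)/P(E|¬H)], hence O(H) = O(H|E)/LR.
Posterior odds = 0.369/(1−0.369) = 0.5848. LR = 0.85/0.41 = 2.0732.
Prior odds = 0.5848/2.0732 = 0.2821, so P(H) = 0.2821/(1+0.2821) ≈ 0.22.

P(H) = 0.22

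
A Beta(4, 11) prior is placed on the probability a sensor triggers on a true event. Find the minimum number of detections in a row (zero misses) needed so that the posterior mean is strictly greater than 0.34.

k = 2

After k detections and 0 misses the posterior is Beta(4+k, 11), with mean (4+k)/(4+11+k).
Set (4+k)/(15+k) > 0.34 and solve: k > (0.34·15 − 4)/(1 − 0.34) = 1.667.
The smallest integer exceeding 1.667 is 2, and checking k=2: (6)/(17) = 0.3529 > 0.34.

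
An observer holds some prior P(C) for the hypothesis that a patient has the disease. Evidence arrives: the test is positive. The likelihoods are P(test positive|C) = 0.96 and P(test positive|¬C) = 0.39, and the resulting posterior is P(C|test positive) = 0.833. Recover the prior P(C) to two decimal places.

P(C) = 0.67

In odds form, posterior odds = prior odds × likelihood ratio, so prior odds = posterior odds ÷ LR.
Posterior odds = 0.833/(1−0.833) = 4.9880. LR = 0.96/0.39 = 2.4615.
Prior odds = 4.9880/2.4615 = 2.0264, so P(C) = 2.0264/(1+2.0264) ≈ 0.67.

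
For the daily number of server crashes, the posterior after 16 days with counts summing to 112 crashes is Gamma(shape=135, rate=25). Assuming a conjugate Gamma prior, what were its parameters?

Gamma(shape=23, rate=9)

Gamma–Poisson conjugacy: posterior shape = α + Σxᵢ, posterior rate = β + n.
So α = 135 − 112 = 23 and β = 25 − 16 = 9.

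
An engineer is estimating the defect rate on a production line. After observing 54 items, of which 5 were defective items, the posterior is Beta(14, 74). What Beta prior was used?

Beta(9, 25)

Beta is conjugate to the binomial likelihood: posterior = Beta(a+s, b+f).
Subtract the data counts: 14−5=9, 74−49=25.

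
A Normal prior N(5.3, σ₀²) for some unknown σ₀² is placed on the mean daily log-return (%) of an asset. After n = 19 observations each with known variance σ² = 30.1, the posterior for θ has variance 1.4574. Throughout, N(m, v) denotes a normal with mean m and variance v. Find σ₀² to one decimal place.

For the Normal–Normal model with known σ², precisions add: τ_n = τ₀ + n/σ².
So 1/σ₀² = 1/1.4574 − 19/30.1 = 0.686153 − 0.631229 = 0.054924.
Hence σ₀² = 1/0.054924 ≈ 18.2.

σ₀² = 18.2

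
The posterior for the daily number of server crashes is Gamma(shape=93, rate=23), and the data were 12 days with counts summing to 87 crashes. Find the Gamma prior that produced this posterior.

Gamma–Poisson conjugacy: posterior shape = α + Σxᵢ, posterior rate = β + n.
So α = 93 − 87 = 6 and β = 23 − 12 = 11.

Gamma(shape=6, rate=11)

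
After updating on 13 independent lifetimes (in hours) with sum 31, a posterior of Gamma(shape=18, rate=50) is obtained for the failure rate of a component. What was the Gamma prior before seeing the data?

Gamma–exponential conjugacy: posterior shape = α + n, posterior rate = β + Σtᵢ.
So α = 18 − 13 = 5 and β = 50 − 31 = 19.

Gamma(shape=5, rate=19)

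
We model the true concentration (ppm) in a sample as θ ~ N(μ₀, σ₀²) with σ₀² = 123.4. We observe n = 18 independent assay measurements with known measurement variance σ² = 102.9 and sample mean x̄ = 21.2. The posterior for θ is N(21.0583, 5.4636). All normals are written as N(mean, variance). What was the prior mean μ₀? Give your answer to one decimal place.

The posterior mean is a precision-weighted average: μ_n = (τ₀μ₀ + τ_data·x̄)/(τ₀+τ_data), with τ₀=1/σ₀² and τ_data=n/σ².
Here τ₀ = 1/123.4 = 0.008104 and τ_data = 18/102.9 = 0.174927, so τ_n = 0.183031.
Rearranging for μ₀: μ₀ = (μ_n·τ_n − τ_data·x̄)/τ₀ = (21.0583·0.183031 − 0.174927·21.2) / 0.008104 = 0.145869/0.008104 ≈ 18.0.

μ₀ = 18.0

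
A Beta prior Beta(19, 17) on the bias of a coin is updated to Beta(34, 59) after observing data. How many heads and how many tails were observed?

Under Beta–binomial conjugacy the posterior parameters are (a+s, b+f).
Match parameters: s=34−19=15, f=59−17=42.

15 heads and 42 tails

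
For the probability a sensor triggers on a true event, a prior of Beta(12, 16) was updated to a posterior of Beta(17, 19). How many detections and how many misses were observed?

5 detections and 3 misses

Under Beta–binomial conjugacy the posterior parameters are (α+s, β+f).
Match parameters: s=17−12=5, f=19−16=3.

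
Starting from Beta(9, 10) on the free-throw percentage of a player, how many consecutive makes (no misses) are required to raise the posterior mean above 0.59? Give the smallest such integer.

After k makes and 0 misses the posterior is Beta(9+k, 10), with mean (9+k)/(9+10+k).
Set (9+k)/(19+k) > 0.59 and solve: k > (0.59·19 − 9)/(1 − 0.59) = 5.390.
The smallest integer exceeding 5.390 is 6, and checking k=6: (15)/(25) = 0.6000 > 0.59.

k = 6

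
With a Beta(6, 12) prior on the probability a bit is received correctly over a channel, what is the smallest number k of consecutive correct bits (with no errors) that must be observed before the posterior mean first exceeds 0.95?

After k correct bits and 0 errors the posterior is Beta(6+k, 12), with mean (6+k)/(6+12+k).
Set (6+k)/(18+k) > 0.95 and solve: k > (0.95·18 − 6)/(1 − 0.95) = 222.000.
The smallest integer exceeding 222.000 is 223, and checking k=223: (229)/(241) = 0.9502 > 0.95.

k = 223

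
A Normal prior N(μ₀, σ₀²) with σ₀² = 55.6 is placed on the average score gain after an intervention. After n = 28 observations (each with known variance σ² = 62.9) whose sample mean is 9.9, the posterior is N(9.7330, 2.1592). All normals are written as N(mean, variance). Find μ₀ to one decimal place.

μ₀ = 5.6

With known observation variance, the Normal–Normal posterior has precision τ_n = τ₀ + n/σ² and mean μ_n = (τ₀μ₀ + (n/σ²)x̄)/τ_n.
Here τ₀ = 1/55.6 = 0.017986 and τ_data = 28/62.9 = 0.445151, so τ_n = 0.463137.
Rearranging for μ₀: μ₀ = (μ_n·τ_n − τ_data·x̄)/τ₀ = (9.7330·0.463137 − 0.445151·9.9) / 0.017986 = 0.100718/0.017986 ≈ 5.6.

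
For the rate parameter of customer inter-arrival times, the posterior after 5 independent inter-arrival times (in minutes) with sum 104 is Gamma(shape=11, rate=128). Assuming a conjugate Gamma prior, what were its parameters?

Gamma–exponential conjugacy: posterior shape = α + n, posterior rate = β + Σtᵢ.
So α = 11 − 5 = 6 and β = 128 − 104 = 24.

Gamma(shape=6, rate=24)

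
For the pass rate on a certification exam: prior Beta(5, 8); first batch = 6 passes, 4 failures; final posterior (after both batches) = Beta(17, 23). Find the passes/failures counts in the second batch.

6 passes and 11 failures

Sequential conjugate updates are equivalent to a single update on the pooled data, so total successes = posterior α − prior α and total failures = posterior β − prior β.
Total across both batches: 17−5=12 passes, 23−8=15 failures.
Subtract the first batch: 12−6=6 passes and 15−4=11 failures.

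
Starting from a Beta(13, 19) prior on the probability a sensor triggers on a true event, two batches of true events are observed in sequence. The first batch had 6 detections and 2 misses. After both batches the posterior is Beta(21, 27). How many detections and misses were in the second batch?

2 detections and 6 misses

Sequential conjugate updates are equivalent to a single update on the pooled data, so total successes = posterior α − prior α and total failures = posterior β − prior β.
Total across both batches: 21−13=8 detections, 27−19=8 misses.
Subtract the first batch: 8−6=2 detections and 8−2=6 misses.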